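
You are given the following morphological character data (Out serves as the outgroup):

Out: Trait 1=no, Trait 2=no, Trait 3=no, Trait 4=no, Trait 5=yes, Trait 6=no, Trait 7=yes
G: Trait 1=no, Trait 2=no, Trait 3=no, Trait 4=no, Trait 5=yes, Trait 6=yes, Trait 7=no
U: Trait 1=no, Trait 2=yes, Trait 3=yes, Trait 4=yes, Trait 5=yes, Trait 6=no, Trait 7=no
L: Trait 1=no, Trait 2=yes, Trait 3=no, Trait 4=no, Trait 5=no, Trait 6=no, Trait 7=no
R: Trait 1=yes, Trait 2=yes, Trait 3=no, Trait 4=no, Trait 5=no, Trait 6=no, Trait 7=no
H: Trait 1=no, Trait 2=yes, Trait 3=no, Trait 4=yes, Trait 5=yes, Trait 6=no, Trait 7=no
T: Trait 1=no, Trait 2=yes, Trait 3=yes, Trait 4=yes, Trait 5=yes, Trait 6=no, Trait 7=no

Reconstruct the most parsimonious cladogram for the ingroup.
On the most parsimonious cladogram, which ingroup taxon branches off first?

Character polarity is set by the outgroup: the derived state is whichever differs from the outgroup's state, so for Trait 5, Trait 7 the derived state is 'no', and for the remaining characters it is 'yes'.
Trait 1: derived state 'yes' in R only — an autapomorphy, so it tells us nothing about relationships among taxa.
Only H, L, R, T, and U show the derived state 'yes' for Trait 2, supporting them as a clade.
Trait 3 (derived state 'yes') is shared by T and U — a synapomorphy uniting that clade.
Trait 4: derived state 'yes' in H, T, and U only — synapomorphy for {H, T, U}.
Trait 5: derived state 'no' in L and R only — synapomorphy for {L, R}.
Trait 6 (derived state 'yes') is unique to G (autapomorphy; uninformative for grouping).
All ingroup taxa share the derived state 'no' for Trait 7; it defines the ingroup but does not resolve relationships within it.
Most parsimonious ingroup topology: (G,(((U,T),H),(L,R))).
G is sister to the clade containing all other ingroup taxa, so it is the earliest-diverging (most basal) ingroup lineage.

G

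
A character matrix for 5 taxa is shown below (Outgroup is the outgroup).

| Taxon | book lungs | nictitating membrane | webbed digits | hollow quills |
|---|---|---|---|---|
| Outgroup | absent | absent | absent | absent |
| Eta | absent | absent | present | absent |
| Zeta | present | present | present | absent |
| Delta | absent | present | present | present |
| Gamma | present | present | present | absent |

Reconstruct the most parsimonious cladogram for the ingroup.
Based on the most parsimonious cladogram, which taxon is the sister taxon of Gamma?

The outgroup has state 'absent' for every character, so 'present' is the derived state throughout.
book lungs: derived state 'present' in Gamma and Zeta only — synapomorphy for {Gamma, Zeta}.
Only Delta, Gamma, and Zeta show the derived state 'present' for nictitating membrane, supporting them as a clade.
webbed digits (derived state 'present') is shared by all ingroup taxa — unites the whole ingroup.
hollow quills (derived state 'present') is unique to Delta (autapomorphy; uninformative for grouping).
Most parsimonious ingroup topology: (Eta,((Zeta,Gamma),Delta)).
Gamma and Zeta form a cherry on this tree, so they are sister taxa.

Zeta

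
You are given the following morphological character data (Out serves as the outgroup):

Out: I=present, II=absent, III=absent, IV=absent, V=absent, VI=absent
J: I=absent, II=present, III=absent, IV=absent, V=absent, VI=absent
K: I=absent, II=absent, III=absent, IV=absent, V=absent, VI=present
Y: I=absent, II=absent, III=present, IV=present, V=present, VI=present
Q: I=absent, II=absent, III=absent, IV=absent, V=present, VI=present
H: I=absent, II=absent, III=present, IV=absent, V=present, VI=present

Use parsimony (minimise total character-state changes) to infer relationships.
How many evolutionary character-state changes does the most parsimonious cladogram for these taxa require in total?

6

Character polarity is set by the outgroup: the derived state is whichever differs from the outgroup's state, so for I the derived state is 'absent', and for the remaining characters it is 'present'.
I (derived state 'absent') is shared by all ingroup taxa — unites the whole ingroup.
II: derived state 'present' in J only — an autapomorphy, so it tells us nothing about relationships among taxa.
Only H and Y show the derived state 'present' for III, supporting them as a clade.
IV: derived state 'present' in Y only — an autapomorphy, so it tells us nothing about relationships among taxa.
V: derived state 'present' in H, Q, and Y only — synapomorphy for {H, Q, Y}.
VI: derived state 'present' in H, K, Q, and Y only — synapomorphy for {H, K, Q, Y}.
Most parsimonious ingroup topology: (J,(K,((Y,H),Q))).
Changes per character on this tree: I: 1; II: 1; III: 1; IV: 1; V: 1; VI: 1.
Total = 6.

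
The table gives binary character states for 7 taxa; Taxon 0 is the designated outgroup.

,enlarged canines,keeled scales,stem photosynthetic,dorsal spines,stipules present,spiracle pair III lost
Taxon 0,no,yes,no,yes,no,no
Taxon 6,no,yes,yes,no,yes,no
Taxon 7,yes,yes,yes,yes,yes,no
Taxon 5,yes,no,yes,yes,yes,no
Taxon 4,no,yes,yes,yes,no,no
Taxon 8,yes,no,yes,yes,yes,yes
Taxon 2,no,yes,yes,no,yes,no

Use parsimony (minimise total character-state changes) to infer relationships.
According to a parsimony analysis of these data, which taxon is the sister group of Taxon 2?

Character polarity is set by the outgroup: the derived state is whichever differs from the outgroup's state, so for keeled scales, dorsal spines the derived state is 'no', and for the remaining characters it is 'yes'.
enlarged canines (derived state 'yes') is shared by Taxon 5, Taxon 7, and Taxon 8 — a synapomorphy uniting that clade.
keeled scales (derived state 'no') is shared by Taxon 5 and Taxon 8 — a synapomorphy uniting that clade.
stem photosynthetic (derived state 'yes') is shared by all ingroup taxa — unites the whole ingroup.
dorsal spines: derived state 'no' in Taxon 2 and Taxon 6 only — synapomorphy for {Taxon 2, Taxon 6}.
stipules present: derived state 'yes' in Taxon 2, Taxon 5, Taxon 6, Taxon 7, and Taxon 8 only — synapomorphy for {Taxon 2, Taxon 5, Taxon 6, Taxon 7, Taxon 8}.
spiracle pair III lost: derived state 'yes' in Taxon 8 only — an autapomorphy, so it tells us nothing about relationships among taxa.
Most parsimonious ingroup topology: (((Taxon 6,Taxon 2),(Taxon 7,(Taxon 5,Taxon 8))),Taxon 4).
Taxon 2 and Taxon 6 form a cherry on this tree, so they are sister taxa.

Taxon 6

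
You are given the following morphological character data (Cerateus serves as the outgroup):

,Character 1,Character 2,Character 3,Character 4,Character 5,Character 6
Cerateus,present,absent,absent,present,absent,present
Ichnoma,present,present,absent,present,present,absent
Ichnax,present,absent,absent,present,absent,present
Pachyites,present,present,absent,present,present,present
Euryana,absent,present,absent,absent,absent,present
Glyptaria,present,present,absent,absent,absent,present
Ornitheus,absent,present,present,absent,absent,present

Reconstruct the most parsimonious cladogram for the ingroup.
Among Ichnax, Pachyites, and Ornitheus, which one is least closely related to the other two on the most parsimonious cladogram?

Character polarity is set by the outgroup: the derived state is whichever differs from the outgroup's state, so for Character 1, Character 4, Character 6 the derived state is 'absent', and for the remaining characters it is 'present'.
Only Euryana and Ornitheus show the derived state 'absent' for Character 1, supporting them as a clade.
Only Euryana, Glyptaria, Ichnoma, Ornitheus, and Pachyites show the derived state 'present' for Character 2, supporting them as a clade.
Character 3: derived state 'present' in Ornitheus only — an autapomorphy, so it tells us nothing about relationships among taxa.
Character 4: derived state 'absent' in Euryana, Glyptaria, and Ornitheus only — synapomorphy for {Euryana, Glyptaria, Ornitheus}.
Only Ichnoma and Pachyites show the derived state 'present' for Character 5, supporting them as a clade.
Character 6: derived state 'absent' in Ichnoma only — an autapomorphy, so it tells us nothing about relationships among taxa.
Most parsimonious ingroup topology: (((Glyptaria,(Euryana,Ornitheus)),(Pachyites,Ichnoma)),Ichnax).
Ornitheus and Pachyites share a more recent common ancestor with each other than either does with Ichnax, so Ichnax is the least closely related of the three.

Ichnax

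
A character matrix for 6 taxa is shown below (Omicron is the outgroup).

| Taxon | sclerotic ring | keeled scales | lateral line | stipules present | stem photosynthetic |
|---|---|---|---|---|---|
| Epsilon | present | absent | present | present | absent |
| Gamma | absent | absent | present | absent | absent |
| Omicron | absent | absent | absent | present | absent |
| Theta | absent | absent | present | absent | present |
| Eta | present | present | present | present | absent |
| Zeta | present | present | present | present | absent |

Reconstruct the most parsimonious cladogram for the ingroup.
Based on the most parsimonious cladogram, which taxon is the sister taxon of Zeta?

Character polarity is set by the outgroup: the derived state is whichever differs from the outgroup's state, so for stipules present the derived state is 'absent', and for the remaining characters it is 'present'.
sclerotic ring (derived state 'present') is shared by Epsilon, Eta, and Zeta — a synapomorphy uniting that clade.
Only Eta and Zeta show the derived state 'present' for keeled scales, supporting them as a clade.
lateral line (derived state 'present') is shared by all ingroup taxa — unites the whole ingroup.
stipules present (derived state 'absent') is shared by Gamma and Theta — a synapomorphy uniting that clade.
stem photosynthetic (derived state 'present') is unique to Theta (autapomorphy; uninformative for grouping).
Most parsimonious ingroup topology: (((Zeta,Eta),Epsilon),(Theta,Gamma)).
Zeta and Eta form a cherry on this tree, so they are sister taxa.

Eta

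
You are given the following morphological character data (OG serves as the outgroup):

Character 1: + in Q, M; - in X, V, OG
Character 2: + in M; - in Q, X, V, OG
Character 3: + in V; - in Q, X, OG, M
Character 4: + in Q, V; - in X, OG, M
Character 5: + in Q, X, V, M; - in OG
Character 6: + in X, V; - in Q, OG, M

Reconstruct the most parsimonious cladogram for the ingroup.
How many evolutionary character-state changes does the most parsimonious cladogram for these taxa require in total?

7

The outgroup has state '-' for every character, so '+' is the derived state throughout.
Character 1: derived state '+' in M and Q only — synapomorphy for {M, Q}.
Character 2 (derived state '+') is unique to M (autapomorphy; uninformative for grouping).
Character 3: derived state '+' in V only — an autapomorphy, so it tells us nothing about relationships among taxa.
Character 4 groups Q and V, which is incompatible with the clades supported by the remaining characters; treating it as convergent (homoplasy) costs fewer steps than any alternative tree.
All ingroup taxa share the derived state '+' for Character 5; it defines the ingroup but does not resolve relationships within it.
Only V and X show the derived state '+' for Character 6, supporting them as a clade.
Most parsimonious ingroup topology: ((Q,M),(V,X)).
Changes per character on this tree: Character 1: 1; Character 2: 1; Character 3: 1; Character 4: 2; Character 5: 1; Character 6: 1.
Total = 7.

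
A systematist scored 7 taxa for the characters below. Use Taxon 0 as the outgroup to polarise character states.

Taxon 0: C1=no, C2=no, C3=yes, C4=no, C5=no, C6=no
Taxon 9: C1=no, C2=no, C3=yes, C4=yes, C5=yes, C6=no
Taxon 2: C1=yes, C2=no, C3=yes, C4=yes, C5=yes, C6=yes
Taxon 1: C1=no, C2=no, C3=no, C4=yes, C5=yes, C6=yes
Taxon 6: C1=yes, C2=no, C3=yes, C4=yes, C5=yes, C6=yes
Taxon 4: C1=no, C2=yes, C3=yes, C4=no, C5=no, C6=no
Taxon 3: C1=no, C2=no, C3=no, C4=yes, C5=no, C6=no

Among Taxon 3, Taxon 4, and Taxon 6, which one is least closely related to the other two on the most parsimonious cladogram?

Taxon 4

Character polarity is set by the outgroup: the derived state is whichever differs from the outgroup's state, so for C3 the derived state is 'no', and for the remaining characters it is 'yes'.
C1 (derived state 'yes') is shared by Taxon 2 and Taxon 6 — a synapomorphy uniting that clade.
C2 (derived state 'yes') is unique to Taxon 4 (autapomorphy; uninformative for grouping).
C3 groups Taxon 1 and Taxon 3, which is incompatible with the clades supported by the remaining characters; treating it as convergent (homoplasy) costs fewer steps than any alternative tree.
Only Taxon 1, Taxon 2, Taxon 3, Taxon 6, and Taxon 9 show the derived state 'yes' for C4, supporting them as a clade.
C5 (derived state 'yes') is shared by Taxon 1, Taxon 2, Taxon 6, and Taxon 9 — a synapomorphy uniting that clade.
C6 (derived state 'yes') is shared by Taxon 1, Taxon 2, and Taxon 6 — a synapomorphy uniting that clade.
Most parsimonious ingroup topology: (((Taxon 9,((Taxon 2,Taxon 6),Taxon 1)),Taxon 3),Taxon 4).
Taxon 6 and Taxon 3 share a more recent common ancestor with each other than either does with Taxon 4, so Taxon 4 is the least closely related of the three.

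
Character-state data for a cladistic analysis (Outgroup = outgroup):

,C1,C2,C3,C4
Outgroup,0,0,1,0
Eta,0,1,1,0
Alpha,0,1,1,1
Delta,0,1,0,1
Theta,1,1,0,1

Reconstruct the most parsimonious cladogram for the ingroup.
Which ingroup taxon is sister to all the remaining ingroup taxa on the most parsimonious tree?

Character polarity is set by the outgroup: the derived state is whichever differs from the outgroup's state, so for C3 the derived state is '0', and for the remaining characters it is '1'.
C1 (derived state '1') is unique to Theta (autapomorphy; uninformative for grouping).
C2 (derived state '1') is shared by all ingroup taxa — unites the whole ingroup.
C3: derived state '0' in Delta and Theta only — synapomorphy for {Delta, Theta}.
Only Alpha, Delta, and Theta show the derived state '1' for C4, supporting them as a clade.
Most parsimonious ingroup topology: (Eta,(Alpha,(Delta,Theta))).
Eta is sister to the clade containing all other ingroup taxa, so it is the earliest-diverging (most basal) ingroup lineage.

Eta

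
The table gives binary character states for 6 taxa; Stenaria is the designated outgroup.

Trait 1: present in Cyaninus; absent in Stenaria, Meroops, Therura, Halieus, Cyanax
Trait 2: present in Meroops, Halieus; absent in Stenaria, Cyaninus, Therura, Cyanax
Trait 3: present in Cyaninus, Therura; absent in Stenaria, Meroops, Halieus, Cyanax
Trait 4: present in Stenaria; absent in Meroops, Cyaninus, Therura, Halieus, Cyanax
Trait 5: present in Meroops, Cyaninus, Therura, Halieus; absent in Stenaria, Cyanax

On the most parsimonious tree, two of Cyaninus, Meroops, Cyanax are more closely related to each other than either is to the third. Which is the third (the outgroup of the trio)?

Cyanax

Character polarity is set by the outgroup: the derived state is whichever differs from the outgroup's state, so for Trait 4 the derived state is 'absent', and for the remaining characters it is 'present'.
Trait 1: derived state 'present' in Cyaninus only — an autapomorphy, so it tells us nothing about relationships among taxa.
Trait 2: derived state 'present' in Halieus and Meroops only — synapomorphy for {Halieus, Meroops}.
Trait 3: derived state 'present' in Cyaninus and Therura only — synapomorphy for {Cyaninus, Therura}.
All ingroup taxa share the derived state 'absent' for Trait 4; it defines the ingroup but does not resolve relationships within it.
Trait 5 (derived state 'present') is shared by Cyaninus, Halieus, Meroops, and Therura — a synapomorphy uniting that clade.
Most parsimonious ingroup topology: (((Meroops,Halieus),(Cyaninus,Therura)),Cyanax).
Meroops and Cyaninus share a more recent common ancestor with each other than either does with Cyanax, so Cyanax is the least closely related of the three.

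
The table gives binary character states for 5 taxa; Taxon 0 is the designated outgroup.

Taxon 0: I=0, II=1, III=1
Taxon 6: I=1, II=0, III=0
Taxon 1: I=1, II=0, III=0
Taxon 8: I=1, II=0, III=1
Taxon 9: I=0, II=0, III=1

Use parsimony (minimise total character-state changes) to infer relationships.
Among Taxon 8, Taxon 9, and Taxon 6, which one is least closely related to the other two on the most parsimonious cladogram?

Character polarity is set by the outgroup: the derived state is whichever differs from the outgroup's state, so for II, III the derived state is '0', and for the remaining characters it is '1'.
Only Taxon 1, Taxon 6, and Taxon 8 show the derived state '1' for I, supporting them as a clade.
II (derived state '0') is shared by all ingroup taxa — unites the whole ingroup.
III (derived state '0') is shared by Taxon 1 and Taxon 6 — a synapomorphy uniting that clade.
Most parsimonious ingroup topology: (((Taxon 6,Taxon 1),Taxon 8),Taxon 9).
Taxon 6 and Taxon 8 share a more recent common ancestor with each other than either does with Taxon 9, so Taxon 9 is the least closely related of the three.

Taxon 9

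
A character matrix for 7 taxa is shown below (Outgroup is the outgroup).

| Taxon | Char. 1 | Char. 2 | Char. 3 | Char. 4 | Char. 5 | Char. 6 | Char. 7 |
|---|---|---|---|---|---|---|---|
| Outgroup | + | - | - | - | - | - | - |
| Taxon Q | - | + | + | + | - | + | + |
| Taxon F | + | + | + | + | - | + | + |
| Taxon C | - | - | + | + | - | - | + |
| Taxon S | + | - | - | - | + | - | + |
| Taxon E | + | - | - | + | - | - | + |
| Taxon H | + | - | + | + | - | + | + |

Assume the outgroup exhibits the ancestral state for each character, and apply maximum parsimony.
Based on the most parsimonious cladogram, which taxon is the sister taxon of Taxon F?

Taxon Q

Character polarity is set by the outgroup: the derived state is whichever differs from the outgroup's state, so for Char. 1 the derived state is '-', and for the remaining characters it is '+'.
Char. 1 groups Taxon C and Taxon Q, which is incompatible with the clades supported by the remaining characters; treating it as convergent (homoplasy) costs fewer steps than any alternative tree.
Only Taxon F and Taxon Q show the derived state '+' for Char. 2, supporting them as a clade.
Char. 3 (derived state '+') is shared by Taxon C, Taxon F, Taxon H, and Taxon Q — a synapomorphy uniting that clade.
Char. 4: derived state '+' in Taxon C, Taxon E, Taxon F, Taxon H, and Taxon Q only — synapomorphy for {Taxon C, Taxon E, Taxon F, Taxon H, Taxon Q}.
Char. 5 (derived state '+') is unique to Taxon S (autapomorphy; uninformative for grouping).
Char. 6 (derived state '+') is shared by Taxon F, Taxon H, and Taxon Q — a synapomorphy uniting that clade.
Char. 7 (derived state '+') is shared by all ingroup taxa — unites the whole ingroup.
Most parsimonious ingroup topology: (((((Taxon Q,Taxon F),Taxon H),Taxon C),Taxon E),Taxon S).
Taxon F and Taxon Q form a cherry on this tree, so they are sister taxa.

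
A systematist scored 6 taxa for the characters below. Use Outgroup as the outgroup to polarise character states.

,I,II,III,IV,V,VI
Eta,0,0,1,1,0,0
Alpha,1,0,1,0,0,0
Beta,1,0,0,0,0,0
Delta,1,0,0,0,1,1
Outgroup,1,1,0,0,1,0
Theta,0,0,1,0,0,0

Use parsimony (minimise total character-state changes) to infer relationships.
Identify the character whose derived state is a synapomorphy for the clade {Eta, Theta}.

I

Character polarity is set by the outgroup: the derived state is whichever differs from the outgroup's state, so for I, II, V the derived state is '0', and for the remaining characters it is '1'.
I (derived state '0') is shared by Eta and Theta — a synapomorphy uniting that clade.
II (derived state '0') is shared by all ingroup taxa — unites the whole ingroup.
III: derived state '1' in Alpha, Eta, and Theta only — synapomorphy for {Alpha, Eta, Theta}.
IV: derived state '1' in Eta only — an autapomorphy, so it tells us nothing about relationships among taxa.
V: derived state '0' in Alpha, Beta, Eta, and Theta only — synapomorphy for {Alpha, Beta, Eta, Theta}.
VI (derived state '1') is unique to Delta (autapomorphy; uninformative for grouping).
Most parsimonious ingroup topology: (Delta,((Alpha,(Theta,Eta)),Beta)).
The clade {Eta, Theta} is supported by I: its derived state '0' occurs in exactly those taxa and in no other taxon (including the outgroup).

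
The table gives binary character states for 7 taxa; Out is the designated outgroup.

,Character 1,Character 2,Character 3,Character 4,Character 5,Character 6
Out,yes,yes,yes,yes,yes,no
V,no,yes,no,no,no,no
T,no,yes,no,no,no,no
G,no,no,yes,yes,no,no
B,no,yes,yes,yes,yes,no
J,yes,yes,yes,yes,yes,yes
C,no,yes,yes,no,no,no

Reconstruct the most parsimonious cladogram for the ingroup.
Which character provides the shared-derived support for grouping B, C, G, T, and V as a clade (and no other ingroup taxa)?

Character polarity is set by the outgroup: the derived state is whichever differs from the outgroup's state, so for Character 1, Character 2, Character 3, Character 4, Character 5 the derived state is 'no', and for the remaining characters it is 'yes'.
Only B, C, G, T, and V show the derived state 'no' for Character 1, supporting them as a clade.
Character 2 (derived state 'no') is unique to G (autapomorphy; uninformative for grouping).
Only T and V show the derived state 'no' for Character 3, supporting them as a clade.
Only C, T, and V show the derived state 'no' for Character 4, supporting them as a clade.
Only C, G, T, and V show the derived state 'no' for Character 5, supporting them as a clade.
Character 6 (derived state 'yes') is unique to J (autapomorphy; uninformative for grouping).
Most parsimonious ingroup topology: (((((V,T),C),G),B),J).
The clade {B, C, G, T, V} is supported by Character 1: its derived state 'no' occurs in exactly those taxa and in no other taxon (including the outgroup).

Character 1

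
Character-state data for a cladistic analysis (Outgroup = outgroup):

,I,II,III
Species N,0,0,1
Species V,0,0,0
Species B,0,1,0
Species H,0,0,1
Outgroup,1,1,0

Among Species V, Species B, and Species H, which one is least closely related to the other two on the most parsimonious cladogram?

Character polarity is set by the outgroup: the derived state is whichever differs from the outgroup's state, so for I, II the derived state is '0', and for the remaining characters it is '1'.
I (derived state '0') is shared by all ingroup taxa — unites the whole ingroup.
II (derived state '0') is shared by Species H, Species N, and Species V — a synapomorphy uniting that clade.
Only Species H and Species N show the derived state '1' for III, supporting them as a clade.
Most parsimonious ingroup topology: (((Species N,Species H),Species V),Species B).
Species H and Species V share a more recent common ancestor with each other than either does with Species B, so Species B is the least closely related of the three.

Species B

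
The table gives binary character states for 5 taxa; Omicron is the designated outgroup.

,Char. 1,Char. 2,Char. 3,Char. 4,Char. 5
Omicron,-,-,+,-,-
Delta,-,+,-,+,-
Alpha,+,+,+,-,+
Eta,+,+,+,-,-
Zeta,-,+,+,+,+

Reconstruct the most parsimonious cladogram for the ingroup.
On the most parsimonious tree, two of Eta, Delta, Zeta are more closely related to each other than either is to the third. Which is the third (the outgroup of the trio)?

Character polarity is set by the outgroup: the derived state is whichever differs from the outgroup's state, so for Char. 3 the derived state is '-', and for the remaining characters it is '+'.
Char. 1 (derived state '+') is shared by Alpha and Eta — a synapomorphy uniting that clade.
Char. 2 (derived state '+') is shared by all ingroup taxa — unites the whole ingroup.
Char. 3 (derived state '-') is unique to Delta (autapomorphy; uninformative for grouping).
Char. 4 (derived state '+') is shared by Delta and Zeta — a synapomorphy uniting that clade.
Char. 5 groups Alpha and Zeta, which is incompatible with the clades supported by the remaining characters; treating it as convergent (homoplasy) costs fewer steps than any alternative tree.
Most parsimonious ingroup topology: ((Delta,Zeta),(Alpha,Eta)).
Delta and Zeta share a more recent common ancestor with each other than either does with Eta, so Eta is the least closely related of the three.

Eta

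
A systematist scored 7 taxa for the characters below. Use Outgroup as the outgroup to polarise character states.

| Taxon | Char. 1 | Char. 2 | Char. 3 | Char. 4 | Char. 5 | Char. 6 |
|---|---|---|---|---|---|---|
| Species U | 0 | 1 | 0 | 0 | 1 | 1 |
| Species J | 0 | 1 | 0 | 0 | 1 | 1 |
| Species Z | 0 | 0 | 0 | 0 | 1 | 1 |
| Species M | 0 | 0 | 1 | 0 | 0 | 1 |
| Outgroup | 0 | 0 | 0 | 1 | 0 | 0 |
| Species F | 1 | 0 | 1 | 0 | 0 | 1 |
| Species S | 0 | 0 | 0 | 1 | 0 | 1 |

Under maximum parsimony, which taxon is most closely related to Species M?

Character polarity is set by the outgroup: the derived state is whichever differs from the outgroup's state, so for Char. 4 the derived state is '0', and for the remaining characters it is '1'.
Char. 1: derived state '1' in Species F only — an autapomorphy, so it tells us nothing about relationships among taxa.
Char. 2 (derived state '1') is shared by Species J and Species U — a synapomorphy uniting that clade.
Only Species F and Species M show the derived state '1' for Char. 3, supporting them as a clade.
Char. 4 (derived state '0') is shared by Species F, Species J, Species M, Species U, and Species Z — a synapomorphy uniting that clade.
Char. 5: derived state '1' in Species J, Species U, and Species Z only — synapomorphy for {Species J, Species U, Species Z}.
Char. 6 (derived state '1') is shared by all ingroup taxa — unites the whole ingroup.
Most parsimonious ingroup topology: ((((Species U,Species J),Species Z),(Species M,Species F)),Species S).
Species M and Species F form a cherry on this tree, so they are sister taxa.

Species F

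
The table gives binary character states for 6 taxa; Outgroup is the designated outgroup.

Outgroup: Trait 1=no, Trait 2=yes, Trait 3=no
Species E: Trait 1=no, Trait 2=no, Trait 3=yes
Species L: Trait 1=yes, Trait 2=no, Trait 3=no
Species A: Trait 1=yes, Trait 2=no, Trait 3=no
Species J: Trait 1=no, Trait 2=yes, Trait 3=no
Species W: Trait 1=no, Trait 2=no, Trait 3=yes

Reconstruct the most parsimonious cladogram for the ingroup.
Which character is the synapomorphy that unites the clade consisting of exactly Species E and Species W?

Character polarity is set by the outgroup: the derived state is whichever differs from the outgroup's state, so for Trait 2 the derived state is 'no', and for the remaining characters it is 'yes'.
Only Species A and Species L show the derived state 'yes' for Trait 1, supporting them as a clade.
Only Species A, Species E, Species L, and Species W show the derived state 'no' for Trait 2, supporting them as a clade.
Trait 3 (derived state 'yes') is shared by Species E and Species W — a synapomorphy uniting that clade.
Most parsimonious ingroup topology: (((Species E,Species W),(Species L,Species A)),Species J).
The clade {Species E, Species W} is supported by Trait 3: its derived state 'yes' occurs in exactly those taxa and in no other taxon (including the outgroup).

Trait 3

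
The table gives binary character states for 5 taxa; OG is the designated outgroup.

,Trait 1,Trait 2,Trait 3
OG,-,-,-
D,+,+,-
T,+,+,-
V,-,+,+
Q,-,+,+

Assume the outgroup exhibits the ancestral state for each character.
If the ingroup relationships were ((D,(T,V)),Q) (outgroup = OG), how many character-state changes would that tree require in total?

5

Map each character onto ((D,(T,V)),Q) (rooted by OG) and count the minimum state changes it requires (Fitch parsimony):
Trait 1: 2; Trait 2: 1; Trait 3: 2.
Total tree length = 5.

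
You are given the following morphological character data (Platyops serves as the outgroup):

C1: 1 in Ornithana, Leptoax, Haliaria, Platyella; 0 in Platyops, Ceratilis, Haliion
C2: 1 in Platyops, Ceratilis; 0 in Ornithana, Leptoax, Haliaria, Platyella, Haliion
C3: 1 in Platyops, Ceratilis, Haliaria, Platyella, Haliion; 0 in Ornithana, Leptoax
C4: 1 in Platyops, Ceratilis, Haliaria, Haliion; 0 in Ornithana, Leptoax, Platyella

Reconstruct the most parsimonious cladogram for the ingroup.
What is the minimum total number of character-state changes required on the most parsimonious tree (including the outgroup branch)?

4

Character polarity is set by the outgroup: the derived state is whichever differs from the outgroup's state, so for C2, C3, C4 the derived state is '0', and for the remaining characters it is '1'.
C1 (derived state '1') is shared by Haliaria, Leptoax, Ornithana, and Platyella — a synapomorphy uniting that clade.
C2 (derived state '0') is shared by Haliaria, Haliion, Leptoax, Ornithana, and Platyella — a synapomorphy uniting that clade.
C3 (derived state '0') is shared by Leptoax and Ornithana — a synapomorphy uniting that clade.
Only Leptoax, Ornithana, and Platyella show the derived state '0' for C4, supporting them as a clade.
Most parsimonious ingroup topology: (((((Ornithana,Leptoax),Platyella),Haliaria),Haliion),Ceratilis).
Changes per character on this tree: C1: 1; C2: 1; C3: 1; C4: 1.
Total = 4.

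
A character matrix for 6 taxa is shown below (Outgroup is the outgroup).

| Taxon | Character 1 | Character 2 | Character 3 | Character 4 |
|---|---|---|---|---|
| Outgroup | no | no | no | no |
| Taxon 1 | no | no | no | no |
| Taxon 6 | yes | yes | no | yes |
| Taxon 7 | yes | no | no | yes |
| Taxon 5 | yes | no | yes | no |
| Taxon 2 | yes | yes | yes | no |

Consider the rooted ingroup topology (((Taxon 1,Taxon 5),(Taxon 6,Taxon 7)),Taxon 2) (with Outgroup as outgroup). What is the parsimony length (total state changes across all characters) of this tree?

7

Map each character onto (((Taxon 1,Taxon 5),(Taxon 6,Taxon 7)),Taxon 2) (rooted by Outgroup) and count the minimum state changes it requires (Fitch parsimony):
Character 1: 2; Character 2: 2; Character 3: 2; Character 4: 1.
Total tree length = 7.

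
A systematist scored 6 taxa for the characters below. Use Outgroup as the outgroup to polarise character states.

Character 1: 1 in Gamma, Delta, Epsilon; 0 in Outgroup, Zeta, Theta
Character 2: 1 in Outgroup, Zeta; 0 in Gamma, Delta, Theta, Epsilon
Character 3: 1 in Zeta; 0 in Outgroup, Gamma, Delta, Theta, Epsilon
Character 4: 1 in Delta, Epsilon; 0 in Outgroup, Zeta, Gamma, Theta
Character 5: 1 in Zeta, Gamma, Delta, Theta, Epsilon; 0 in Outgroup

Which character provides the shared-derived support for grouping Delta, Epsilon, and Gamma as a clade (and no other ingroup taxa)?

Character polarity is set by the outgroup: the derived state is whichever differs from the outgroup's state, so for Character 2 the derived state is '0', and for the remaining characters it is '1'.
Only Delta, Epsilon, and Gamma show the derived state '1' for Character 1, supporting them as a clade.
Character 2 (derived state '0') is shared by Delta, Epsilon, Gamma, and Theta — a synapomorphy uniting that clade.
Character 3 (derived state '1') is unique to Zeta (autapomorphy; uninformative for grouping).
Character 4 (derived state '1') is shared by Delta and Epsilon — a synapomorphy uniting that clade.
All ingroup taxa share the derived state '1' for Character 5; it defines the ingroup but does not resolve relationships within it.
Most parsimonious ingroup topology: (Zeta,((Gamma,(Delta,Epsilon)),Theta)).
The clade {Delta, Epsilon, Gamma} is supported by Character 1: its derived state '1' occurs in exactly those taxa and in no other taxon (including the outgroup).

Character 1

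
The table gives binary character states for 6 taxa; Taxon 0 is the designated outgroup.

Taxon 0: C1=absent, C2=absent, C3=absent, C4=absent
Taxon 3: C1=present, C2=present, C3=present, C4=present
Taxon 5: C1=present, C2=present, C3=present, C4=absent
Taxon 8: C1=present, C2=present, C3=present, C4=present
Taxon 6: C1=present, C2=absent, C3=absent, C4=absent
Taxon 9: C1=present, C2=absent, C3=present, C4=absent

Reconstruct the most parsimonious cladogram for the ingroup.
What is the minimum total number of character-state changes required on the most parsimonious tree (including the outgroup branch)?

4

The outgroup has state 'absent' for every character, so 'present' is the derived state throughout.
C1 (derived state 'present') is shared by all ingroup taxa — unites the whole ingroup.
C2: derived state 'present' in Taxon 3, Taxon 5, and Taxon 8 only — synapomorphy for {Taxon 3, Taxon 5, Taxon 8}.
C3 (derived state 'present') is shared by Taxon 3, Taxon 5, Taxon 8, and Taxon 9 — a synapomorphy uniting that clade.
C4: derived state 'present' in Taxon 3 and Taxon 8 only — synapomorphy for {Taxon 3, Taxon 8}.
Most parsimonious ingroup topology: ((((Taxon 3,Taxon 8),Taxon 5),Taxon 9),Taxon 6).
Changes per character on this tree: C1: 1; C2: 1; C3: 1; C4: 1.
Total = 4.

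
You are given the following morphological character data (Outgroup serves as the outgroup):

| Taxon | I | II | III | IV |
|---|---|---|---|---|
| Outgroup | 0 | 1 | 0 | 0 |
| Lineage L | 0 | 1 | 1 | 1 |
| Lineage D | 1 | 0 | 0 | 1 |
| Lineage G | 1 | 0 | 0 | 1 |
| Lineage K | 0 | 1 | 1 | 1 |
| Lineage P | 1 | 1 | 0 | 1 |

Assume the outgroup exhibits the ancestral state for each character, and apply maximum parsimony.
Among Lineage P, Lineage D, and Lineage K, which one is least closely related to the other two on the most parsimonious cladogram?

Lineage K

Character polarity is set by the outgroup: the derived state is whichever differs from the outgroup's state, so for II the derived state is '0', and for the remaining characters it is '1'.
Only Lineage D, Lineage G, and Lineage P show the derived state '1' for I, supporting them as a clade.
II: derived state '0' in Lineage D and Lineage G only — synapomorphy for {Lineage D, Lineage G}.
III (derived state '1') is shared by Lineage K and Lineage L — a synapomorphy uniting that clade.
IV (derived state '1') is shared by all ingroup taxa — unites the whole ingroup.
Most parsimonious ingroup topology: ((Lineage L,Lineage K),((Lineage D,Lineage G),Lineage P)).
Lineage P and Lineage D share a more recent common ancestor with each other than either does with Lineage K, so Lineage K is the least closely related of the three.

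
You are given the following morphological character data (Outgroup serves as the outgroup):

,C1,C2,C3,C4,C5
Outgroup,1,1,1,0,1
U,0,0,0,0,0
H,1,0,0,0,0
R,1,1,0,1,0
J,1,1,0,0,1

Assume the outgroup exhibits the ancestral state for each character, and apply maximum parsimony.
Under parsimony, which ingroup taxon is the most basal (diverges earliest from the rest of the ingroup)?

Character polarity is set by the outgroup: the derived state is whichever differs from the outgroup's state, so for C1, C2, C3, C5 the derived state is '0', and for the remaining characters it is '1'.
C1: derived state '0' in U only — an autapomorphy, so it tells us nothing about relationships among taxa.
Only H and U show the derived state '0' for C2, supporting them as a clade.
All ingroup taxa share the derived state '0' for C3; it defines the ingroup but does not resolve relationships within it.
C4 (derived state '1') is unique to R (autapomorphy; uninformative for grouping).
C5: derived state '0' in H, R, and U only — synapomorphy for {H, R, U}.
Most parsimonious ingroup topology: (((U,H),R),J).
J is sister to the clade containing all other ingroup taxa, so it is the earliest-diverging (most basal) ingroup lineage.

J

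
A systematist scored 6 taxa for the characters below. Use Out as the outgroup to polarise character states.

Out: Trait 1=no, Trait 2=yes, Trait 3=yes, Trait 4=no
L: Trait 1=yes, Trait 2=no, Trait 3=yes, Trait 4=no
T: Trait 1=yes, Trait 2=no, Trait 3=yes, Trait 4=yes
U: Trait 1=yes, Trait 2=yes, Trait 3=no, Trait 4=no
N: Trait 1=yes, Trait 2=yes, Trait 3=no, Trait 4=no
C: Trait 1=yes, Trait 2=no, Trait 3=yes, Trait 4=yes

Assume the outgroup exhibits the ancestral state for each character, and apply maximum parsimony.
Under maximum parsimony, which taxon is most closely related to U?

N

Character polarity is set by the outgroup: the derived state is whichever differs from the outgroup's state, so for Trait 2, Trait 3 the derived state is 'no', and for the remaining characters it is 'yes'.
All ingroup taxa share the derived state 'yes' for Trait 1; it defines the ingroup but does not resolve relationships within it.
Only C, L, and T show the derived state 'no' for Trait 2, supporting them as a clade.
Trait 3 (derived state 'no') is shared by N and U — a synapomorphy uniting that clade.
Only C and T show the derived state 'yes' for Trait 4, supporting them as a clade.
Most parsimonious ingroup topology: ((L,(T,C)),(U,N)).
U and N form a cherry on this tree, so they are sister taxa.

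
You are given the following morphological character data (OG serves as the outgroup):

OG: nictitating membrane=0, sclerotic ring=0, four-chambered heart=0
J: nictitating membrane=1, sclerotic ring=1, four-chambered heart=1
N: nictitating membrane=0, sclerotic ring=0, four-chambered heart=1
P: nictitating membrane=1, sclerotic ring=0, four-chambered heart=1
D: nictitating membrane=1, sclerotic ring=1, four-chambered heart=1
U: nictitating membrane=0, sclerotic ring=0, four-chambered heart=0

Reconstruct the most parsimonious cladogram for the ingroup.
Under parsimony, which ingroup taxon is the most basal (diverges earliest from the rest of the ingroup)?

The outgroup has state '0' for every character, so '1' is the derived state throughout.
nictitating membrane (derived state '1') is shared by D, J, and P — a synapomorphy uniting that clade.
sclerotic ring: derived state '1' in D and J only — synapomorphy for {D, J}.
four-chambered heart (derived state '1') is shared by D, J, N, and P — a synapomorphy uniting that clade.
Most parsimonious ingroup topology: ((((J,D),P),N),U).
U is sister to the clade containing all other ingroup taxa, so it is the earliest-diverging (most basal) ingroup lineage.

U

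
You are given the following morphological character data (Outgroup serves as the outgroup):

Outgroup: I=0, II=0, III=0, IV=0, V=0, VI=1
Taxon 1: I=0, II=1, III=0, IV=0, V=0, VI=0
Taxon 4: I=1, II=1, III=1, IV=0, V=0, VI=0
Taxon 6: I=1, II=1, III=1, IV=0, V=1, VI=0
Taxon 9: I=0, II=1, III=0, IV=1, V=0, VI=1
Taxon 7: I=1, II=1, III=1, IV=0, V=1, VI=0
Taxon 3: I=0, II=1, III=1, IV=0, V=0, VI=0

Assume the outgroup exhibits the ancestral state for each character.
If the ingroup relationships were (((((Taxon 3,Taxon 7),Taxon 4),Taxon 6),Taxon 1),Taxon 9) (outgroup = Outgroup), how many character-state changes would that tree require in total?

Map each character onto (((((Taxon 3,Taxon 7),Taxon 4),Taxon 6),Taxon 1),Taxon 9) (rooted by Outgroup) and count the minimum state changes it requires (Fitch parsimony):
I: 2; II: 1; III: 1; IV: 1; V: 2; VI: 1.
Total tree length = 8.

8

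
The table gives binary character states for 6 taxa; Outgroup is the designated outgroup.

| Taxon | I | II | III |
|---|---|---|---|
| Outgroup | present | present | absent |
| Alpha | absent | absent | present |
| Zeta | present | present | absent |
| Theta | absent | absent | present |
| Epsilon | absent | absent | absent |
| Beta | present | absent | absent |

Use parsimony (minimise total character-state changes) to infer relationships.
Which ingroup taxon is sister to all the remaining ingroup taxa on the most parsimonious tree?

Character polarity is set by the outgroup: the derived state is whichever differs from the outgroup's state, so for I, II the derived state is 'absent', and for the remaining characters it is 'present'.
I (derived state 'absent') is shared by Alpha, Epsilon, and Theta — a synapomorphy uniting that clade.
Only Alpha, Beta, Epsilon, and Theta show the derived state 'absent' for II, supporting them as a clade.
Only Alpha and Theta show the derived state 'present' for III, supporting them as a clade.
Most parsimonious ingroup topology: ((((Alpha,Theta),Epsilon),Beta),Zeta).
Zeta is sister to the clade containing all other ingroup taxa, so it is the earliest-diverging (most basal) ingroup lineage.

Zeta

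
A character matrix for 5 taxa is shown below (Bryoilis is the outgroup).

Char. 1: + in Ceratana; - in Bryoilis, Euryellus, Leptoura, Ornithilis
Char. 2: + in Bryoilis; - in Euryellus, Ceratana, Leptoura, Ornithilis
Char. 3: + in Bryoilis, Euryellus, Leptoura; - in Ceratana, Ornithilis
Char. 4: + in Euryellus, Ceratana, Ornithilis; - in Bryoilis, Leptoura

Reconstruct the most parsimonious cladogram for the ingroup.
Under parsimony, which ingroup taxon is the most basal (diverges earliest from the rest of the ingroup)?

Leptoura

Character polarity is set by the outgroup: the derived state is whichever differs from the outgroup's state, so for Char. 2, Char. 3 the derived state is '-', and for the remaining characters it is '+'.
Char. 1 (derived state '+') is unique to Ceratana (autapomorphy; uninformative for grouping).
All ingroup taxa share the derived state '-' for Char. 2; it defines the ingroup but does not resolve relationships within it.
Char. 3: derived state '-' in Ceratana and Ornithilis only — synapomorphy for {Ceratana, Ornithilis}.
Char. 4: derived state '+' in Ceratana, Euryellus, and Ornithilis only — synapomorphy for {Ceratana, Euryellus, Ornithilis}.
Most parsimonious ingroup topology: ((Euryellus,(Ceratana,Ornithilis)),Leptoura).
Leptoura is sister to the clade containing all other ingroup taxa, so it is the earliest-diverging (most basal) ingroup lineage.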